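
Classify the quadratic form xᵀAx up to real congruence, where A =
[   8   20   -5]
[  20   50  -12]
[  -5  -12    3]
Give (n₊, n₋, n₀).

Answer: (2, 1, 0)

Derivation:
step 0: pivot 8 → sign +
step 1: pivot -1/8 → sign −
step 2: pivot 2 → sign +
signature = (2, 1, 0)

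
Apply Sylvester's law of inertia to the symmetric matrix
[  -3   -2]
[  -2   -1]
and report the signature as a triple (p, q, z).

step 0: pivot -3 → sign −
step 1: pivot 1/3 → sign +
signature = (1, 1, 0)

Answer: (1, 1, 0)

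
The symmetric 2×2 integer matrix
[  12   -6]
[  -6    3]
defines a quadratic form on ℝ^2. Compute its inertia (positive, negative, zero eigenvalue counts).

Answer: (1, 0, 1)

Derivation:
step 0: pivot 12 → sign +
step 1: row/col 1 already zero → sign 0
signature = (1, 0, 1)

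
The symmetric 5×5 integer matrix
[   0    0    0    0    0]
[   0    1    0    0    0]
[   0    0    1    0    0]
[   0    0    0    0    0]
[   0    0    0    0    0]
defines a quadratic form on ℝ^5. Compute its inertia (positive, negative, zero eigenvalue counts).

Answer: (2, 0, 3)

Derivation:
step 0: pivot 1 → sign +
step 1: pivot 1 → sign +
step 2: row/col 2 already zero → sign 0
step 3: row/col 3 already zero → sign 0
step 4: row/col 4 already zero → sign 0
signature = (2, 0, 3)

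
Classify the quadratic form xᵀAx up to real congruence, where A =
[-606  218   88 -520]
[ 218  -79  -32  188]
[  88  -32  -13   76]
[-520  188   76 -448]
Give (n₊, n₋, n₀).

step 0: pivot -606 → sign −
step 1: pivot -175/303 → sign −
step 2: pivot -3/175 → sign −
step 3: row/col 3 already zero → sign 0
signature = (0, 3, 1)

Answer: (0, 3, 1)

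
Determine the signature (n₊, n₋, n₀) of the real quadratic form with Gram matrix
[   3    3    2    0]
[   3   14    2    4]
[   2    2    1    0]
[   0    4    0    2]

step 0: pivot 3 → sign +
step 1: pivot 11 → sign +
step 2: pivot -1/3 → sign −
step 3: pivot 6/11 → sign +
signature = (3, 1, 0)

Answer: (3, 1, 0)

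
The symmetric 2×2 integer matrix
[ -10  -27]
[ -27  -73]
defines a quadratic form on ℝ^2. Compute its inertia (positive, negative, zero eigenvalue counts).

Answer: (0, 2, 0)

Derivation:
step 0: pivot -10 → sign −
step 1: pivot -1/10 → sign −
signature = (0, 2, 0)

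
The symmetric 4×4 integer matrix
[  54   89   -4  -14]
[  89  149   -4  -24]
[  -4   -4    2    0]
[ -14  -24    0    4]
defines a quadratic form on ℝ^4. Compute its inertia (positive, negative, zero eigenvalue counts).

step 0: pivot 54 → sign +
step 1: pivot 125/54 → sign +
step 2: pivot -6/5 → sign −
step 3: row/col 3 already zero → sign 0
signature = (2, 1, 1)

Answer: (2, 1, 1)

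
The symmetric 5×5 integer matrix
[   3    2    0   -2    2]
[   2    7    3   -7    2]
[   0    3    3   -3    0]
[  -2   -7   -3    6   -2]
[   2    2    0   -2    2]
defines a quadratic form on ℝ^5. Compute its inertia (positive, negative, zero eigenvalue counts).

step 0: pivot 3 → sign +
step 1: pivot 17/3 → sign +
step 2: pivot 24/17 → sign +
step 3: pivot -1 → sign −
step 4: pivot 1/2 → sign +
signature = (4, 1, 0)

Answer: (4, 1, 0)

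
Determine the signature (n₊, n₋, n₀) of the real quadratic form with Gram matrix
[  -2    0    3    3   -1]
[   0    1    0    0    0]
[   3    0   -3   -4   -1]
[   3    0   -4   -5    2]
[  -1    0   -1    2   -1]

step 0: pivot -2 → sign −
step 1: pivot 1 → sign +
step 2: pivot 3/2 → sign +
step 3: pivot -2/3 → sign −
step 4: pivot -2 → sign −
signature = (2, 3, 0)

Answer: (2, 3, 0)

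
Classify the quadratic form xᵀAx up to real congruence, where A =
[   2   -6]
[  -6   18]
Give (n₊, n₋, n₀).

step 0: pivot 2 → sign +
step 1: row/col 1 already zero → sign 0
signature = (1, 0, 1)

Answer: (1, 0, 1)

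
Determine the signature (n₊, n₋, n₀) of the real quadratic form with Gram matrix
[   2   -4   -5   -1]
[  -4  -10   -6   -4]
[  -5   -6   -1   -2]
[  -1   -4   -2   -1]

step 0: pivot 2 → sign +
step 1: pivot -18 → sign −
step 2: pivot 13/18 → sign +
step 3: pivot -6/13 → sign −
signature = (2, 2, 0)

Answer: (2, 2, 0)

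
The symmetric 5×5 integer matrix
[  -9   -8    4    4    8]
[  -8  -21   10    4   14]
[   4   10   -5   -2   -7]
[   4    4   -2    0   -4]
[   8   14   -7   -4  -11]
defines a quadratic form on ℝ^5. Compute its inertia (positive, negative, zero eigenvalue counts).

Answer: (1, 4, 0)

Derivation:
step 0: pivot -9 → sign −
step 1: pivot -125/9 → sign −
step 2: pivot -29/125 → sign −
step 3: pivot 52/29 → sign +
step 4: pivot -3/13 → sign −
signature = (1, 4, 0)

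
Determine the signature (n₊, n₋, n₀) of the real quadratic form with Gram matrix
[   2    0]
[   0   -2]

Answer: (1, 1, 0)

Derivation:
step 0: pivot 2 → sign +
step 1: pivot -2 → sign −
signature = (1, 1, 0)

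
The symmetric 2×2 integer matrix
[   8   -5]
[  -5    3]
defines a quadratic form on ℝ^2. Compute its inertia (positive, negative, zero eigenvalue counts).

Answer: (1, 1, 0)

Derivation:
step 0: pivot 8 → sign +
step 1: pivot -1/8 → sign −
signature = (1, 1, 0)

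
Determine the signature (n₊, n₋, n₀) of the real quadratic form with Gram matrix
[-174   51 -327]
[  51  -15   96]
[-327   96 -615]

Answer: (0, 2, 1)

Derivation:
step 0: pivot -174 → sign −
step 1: pivot -3/58 → sign −
step 2: row/col 2 already zero → sign 0
signature = (0, 2, 1)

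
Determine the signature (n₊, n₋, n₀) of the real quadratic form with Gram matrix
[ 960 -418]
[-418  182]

Answer: (1, 1, 0)

Derivation:
step 0: pivot 960 → sign +
step 1: pivot -1/240 → sign −
signature = (1, 1, 0)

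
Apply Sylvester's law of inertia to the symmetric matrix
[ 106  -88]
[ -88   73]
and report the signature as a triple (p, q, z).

step 0: pivot 106 → sign +
step 1: pivot -3/53 → sign −
signature = (1, 1, 0)

Answer: (1, 1, 0)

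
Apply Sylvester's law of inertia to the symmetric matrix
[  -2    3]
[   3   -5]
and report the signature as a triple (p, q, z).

step 0: pivot -2 → sign −
step 1: pivot -1/2 → sign −
signature = (0, 2, 0)

Answer: (0, 2, 0)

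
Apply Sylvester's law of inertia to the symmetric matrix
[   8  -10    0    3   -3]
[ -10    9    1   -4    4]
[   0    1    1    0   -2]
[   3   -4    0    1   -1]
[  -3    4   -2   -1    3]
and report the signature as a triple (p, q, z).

step 0: pivot 8 → sign +
step 1: pivot -7/2 → sign −
step 2: pivot 9/7 → sign +
step 3: pivot -1/9 → sign −
step 4: pivot -1 → sign −
signature = (2, 3, 0)

Answer: (2, 3, 0)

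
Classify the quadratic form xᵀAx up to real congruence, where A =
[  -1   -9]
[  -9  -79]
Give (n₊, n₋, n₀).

Answer: (1, 1, 0)

Derivation:
step 0: pivot -1 → sign −
step 1: pivot 2 → sign +
signature = (1, 1, 0)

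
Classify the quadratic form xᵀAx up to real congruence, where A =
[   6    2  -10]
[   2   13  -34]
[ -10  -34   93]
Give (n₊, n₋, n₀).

Answer: (3, 0, 0)

Derivation:
step 0: pivot 6 → sign +
step 1: pivot 37/3 → sign +
step 2: pivot 3/37 → sign +
signature = (3, 0, 0)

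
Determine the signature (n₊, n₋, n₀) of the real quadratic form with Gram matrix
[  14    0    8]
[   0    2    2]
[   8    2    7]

step 0: pivot 14 → sign +
step 1: pivot 2 → sign +
step 2: pivot 3/7 → sign +
signature = (3, 0, 0)

Answer: (3, 0, 0)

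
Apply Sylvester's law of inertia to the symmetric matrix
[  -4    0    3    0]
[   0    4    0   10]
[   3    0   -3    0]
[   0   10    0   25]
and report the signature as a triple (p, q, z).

Answer: (1, 2, 1)

Derivation:
step 0: pivot -4 → sign −
step 1: pivot 4 → sign +
step 2: pivot -3/4 → sign −
step 3: row/col 3 already zero → sign 0
signature = (1, 2, 1)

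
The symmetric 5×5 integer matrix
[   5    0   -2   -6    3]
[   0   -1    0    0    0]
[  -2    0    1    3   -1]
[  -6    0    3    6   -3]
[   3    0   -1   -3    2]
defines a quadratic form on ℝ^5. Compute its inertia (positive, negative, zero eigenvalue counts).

Answer: (2, 2, 1)

Derivation:
step 0: pivot 5 → sign +
step 1: pivot -1 → sign −
step 2: pivot 1/5 → sign +
step 3: pivot -3 → sign −
step 4: row/col 4 already zero → sign 0
signature = (2, 2, 1)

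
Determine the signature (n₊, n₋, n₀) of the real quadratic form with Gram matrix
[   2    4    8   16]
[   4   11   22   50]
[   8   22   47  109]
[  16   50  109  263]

Answer: (3, 0, 1)

Derivation:
step 0: pivot 2 → sign +
step 1: pivot 3 → sign +
step 2: pivot 3 → sign +
step 3: row/col 3 already zero → sign 0
signature = (3, 0, 1)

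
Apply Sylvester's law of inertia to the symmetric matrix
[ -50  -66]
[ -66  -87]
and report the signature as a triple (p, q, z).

Answer: (1, 1, 0)

Derivation:
step 0: pivot -50 → sign −
step 1: pivot 3/25 → sign +
signature = (1, 1, 0)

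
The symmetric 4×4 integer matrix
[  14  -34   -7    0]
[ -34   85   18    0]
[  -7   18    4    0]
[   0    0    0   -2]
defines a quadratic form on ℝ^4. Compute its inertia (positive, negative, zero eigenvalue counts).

Answer: (3, 1, 0)

Derivation:
step 0: pivot 14 → sign +
step 1: pivot 17/7 → sign +
step 2: pivot 3/34 → sign +
step 3: pivot -2 → sign −
signature = (3, 1, 0)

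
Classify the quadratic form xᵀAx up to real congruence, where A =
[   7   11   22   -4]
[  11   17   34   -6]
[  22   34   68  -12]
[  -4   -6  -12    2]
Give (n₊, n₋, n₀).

step 0: pivot 7 → sign +
step 1: pivot -2/7 → sign −
step 2: row/col 2 already zero → sign 0
step 3: row/col 3 already zero → sign 0
signature = (1, 1, 2)

Answer: (1, 1, 2)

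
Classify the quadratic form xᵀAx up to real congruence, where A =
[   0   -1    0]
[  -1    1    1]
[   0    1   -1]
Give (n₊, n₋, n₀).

Answer: (1, 2, 0)

Derivation:
step 0: pivot 1 → sign +
step 1: pivot -1 → sign −
step 2: pivot -1 → sign −
signature = (1, 2, 0)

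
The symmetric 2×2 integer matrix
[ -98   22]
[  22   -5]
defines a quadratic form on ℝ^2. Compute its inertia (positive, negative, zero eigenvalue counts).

step 0: pivot -98 → sign −
step 1: pivot -3/49 → sign −
signature = (0, 2, 0)

Answer: (0, 2, 0)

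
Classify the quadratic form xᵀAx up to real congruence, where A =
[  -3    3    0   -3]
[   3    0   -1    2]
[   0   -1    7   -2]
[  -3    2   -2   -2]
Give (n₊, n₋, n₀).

step 0: pivot -3 → sign −
step 1: pivot 3 → sign +
step 2: pivot 20/3 → sign +
step 3: pivot -3/20 → sign −
signature = (2, 2, 0)

Answer: (2, 2, 0)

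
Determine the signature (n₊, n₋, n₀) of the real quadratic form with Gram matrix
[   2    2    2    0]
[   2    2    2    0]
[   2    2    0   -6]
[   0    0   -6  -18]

step 0: pivot 2 → sign +
step 1: pivot -2 → sign −
step 2: row/col 2 already zero → sign 0
step 3: row/col 3 already zero → sign 0
signature = (1, 1, 2)

Answer: (1, 1, 2)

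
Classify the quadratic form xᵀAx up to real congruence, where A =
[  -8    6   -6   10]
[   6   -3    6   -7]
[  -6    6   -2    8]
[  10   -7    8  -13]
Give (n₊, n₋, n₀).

step 0: pivot -8 → sign −
step 1: pivot 3/2 → sign +
step 2: pivot 1 → sign +
step 3: pivot -2/3 → sign −
signature = (2, 2, 0)

Answer: (2, 2, 0)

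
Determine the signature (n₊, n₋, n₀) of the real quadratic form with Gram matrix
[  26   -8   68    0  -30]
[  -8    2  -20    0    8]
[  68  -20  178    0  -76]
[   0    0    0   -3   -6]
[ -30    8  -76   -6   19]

step 0: pivot 26 → sign +
step 1: pivot -6/13 → sign −
step 2: pivot 2 → sign +
step 3: pivot -3 → sign −
step 4: pivot -1/3 → sign −
signature = (2, 3, 0)

Answer: (2, 3, 0)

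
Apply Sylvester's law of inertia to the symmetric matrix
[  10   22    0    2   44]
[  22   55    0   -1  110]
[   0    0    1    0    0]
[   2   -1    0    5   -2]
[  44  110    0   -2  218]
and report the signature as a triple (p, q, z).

step 0: pivot 10 → sign +
step 1: pivot 33/5 → sign +
step 2: pivot 1 → sign +
step 3: pivot 2/11 → sign +
step 4: pivot -2 → sign −
signature = (4, 1, 0)

Answer: (4, 1, 0)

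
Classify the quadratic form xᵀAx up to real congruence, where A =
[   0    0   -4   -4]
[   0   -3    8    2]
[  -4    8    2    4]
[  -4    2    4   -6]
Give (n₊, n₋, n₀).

step 0: pivot -3 → sign −
step 1: pivot 70/3 → sign +
step 2: pivot -24/35 → sign −
step 3: row/col 3 already zero → sign 0
signature = (1, 2, 1)

Answer: (1, 2, 1)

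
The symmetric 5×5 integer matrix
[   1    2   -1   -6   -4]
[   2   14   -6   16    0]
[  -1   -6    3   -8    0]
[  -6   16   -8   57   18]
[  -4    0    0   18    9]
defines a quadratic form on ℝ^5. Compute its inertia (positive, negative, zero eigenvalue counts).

Answer: (4, 1, 0)

Derivation:
step 0: pivot 1 → sign +
step 1: pivot 10 → sign +
step 2: pivot 2/5 → sign +
step 3: pivot -77 → sign −
step 4: pivot 1/77 → sign +
signature = (4, 1, 0)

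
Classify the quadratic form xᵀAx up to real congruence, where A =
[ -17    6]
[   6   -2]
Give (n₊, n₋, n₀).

Answer: (1, 1, 0)

Derivation:
step 0: pivot -17 → sign −
step 1: pivot 2/17 → sign +
signature = (1, 1, 0)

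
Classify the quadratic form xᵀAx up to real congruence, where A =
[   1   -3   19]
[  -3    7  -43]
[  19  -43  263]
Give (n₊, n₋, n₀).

Answer: (1, 1, 1)

Derivation:
step 0: pivot 1 → sign +
step 1: pivot -2 → sign −
step 2: row/col 2 already zero → sign 0
signature = (1, 1, 1)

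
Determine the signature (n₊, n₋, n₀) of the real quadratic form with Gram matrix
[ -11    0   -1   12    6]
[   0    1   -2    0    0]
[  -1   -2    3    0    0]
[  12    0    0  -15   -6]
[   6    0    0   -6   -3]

Answer: (2, 3, 0)

Derivation:
step 0: pivot -11 → sign −
step 1: pivot 1 → sign +
step 2: pivot -10/11 → sign −
step 3: pivot -3/5 → sign −
step 4: pivot 3 → sign +
signature = (2, 3, 0)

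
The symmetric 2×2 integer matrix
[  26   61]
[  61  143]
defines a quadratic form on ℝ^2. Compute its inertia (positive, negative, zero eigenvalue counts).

Answer: (1, 1, 0)

Derivation:
step 0: pivot 26 → sign +
step 1: pivot -3/26 → sign −
signature = (1, 1, 0)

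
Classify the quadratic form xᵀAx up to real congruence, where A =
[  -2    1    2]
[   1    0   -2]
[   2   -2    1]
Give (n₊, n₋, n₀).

step 0: pivot -2 → sign −
step 1: pivot 1/2 → sign +
step 2: pivot 1 → sign +
signature = (2, 1, 0)

Answer: (2, 1, 0)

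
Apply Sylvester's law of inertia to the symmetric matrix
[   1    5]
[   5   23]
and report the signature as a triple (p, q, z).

step 0: pivot 1 → sign +
step 1: pivot -2 → sign −
signature = (1, 1, 0)

Answer: (1, 1, 0)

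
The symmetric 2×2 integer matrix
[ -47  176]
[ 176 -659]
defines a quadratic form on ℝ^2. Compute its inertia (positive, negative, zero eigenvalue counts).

Answer: (1, 1, 0)

Derivation:
step 0: pivot -47 → sign −
step 1: pivot 3/47 → sign +
signature = (1, 1, 0)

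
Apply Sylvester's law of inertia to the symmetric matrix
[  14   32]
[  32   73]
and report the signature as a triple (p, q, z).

Answer: (1, 1, 0)

Derivation:
step 0: pivot 14 → sign +
step 1: pivot -1/7 → sign −
signature = (1, 1, 0)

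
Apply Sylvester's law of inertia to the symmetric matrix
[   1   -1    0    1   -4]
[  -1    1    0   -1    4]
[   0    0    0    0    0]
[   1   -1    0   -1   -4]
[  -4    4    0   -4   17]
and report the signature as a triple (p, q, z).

step 0: pivot 1 → sign +
step 1: pivot -2 → sign −
step 2: pivot 1 → sign +
step 3: row/col 3 already zero → sign 0
step 4: row/col 4 already zero → sign 0
signature = (2, 1, 2)

Answer: (2, 1, 2)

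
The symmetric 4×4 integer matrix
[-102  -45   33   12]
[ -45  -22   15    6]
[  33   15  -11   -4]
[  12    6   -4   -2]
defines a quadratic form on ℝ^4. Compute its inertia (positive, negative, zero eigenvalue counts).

Answer: (0, 4, 0)

Derivation:
step 0: pivot -102 → sign −
step 1: pivot -73/34 → sign −
step 2: pivot -17/73 → sign −
step 3: pivot -6/17 → sign −
signature = (0, 4, 0)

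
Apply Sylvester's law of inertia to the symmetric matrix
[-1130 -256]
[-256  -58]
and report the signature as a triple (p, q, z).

Answer: (0, 2, 0)

Derivation:
step 0: pivot -1130 → sign −
step 1: pivot -2/565 → sign −
signature = (0, 2, 0)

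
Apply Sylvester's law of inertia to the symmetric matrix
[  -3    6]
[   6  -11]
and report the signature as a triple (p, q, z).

Answer: (1, 1, 0)

Derivation:
step 0: pivot -3 → sign −
step 1: pivot 1 → sign +
signature = (1, 1, 0)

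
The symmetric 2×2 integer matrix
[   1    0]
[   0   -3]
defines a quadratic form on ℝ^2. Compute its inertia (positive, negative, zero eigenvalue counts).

step 0: pivot 1 → sign +
step 1: pivot -3 → sign −
signature = (1, 1, 0)

Answer: (1, 1, 0)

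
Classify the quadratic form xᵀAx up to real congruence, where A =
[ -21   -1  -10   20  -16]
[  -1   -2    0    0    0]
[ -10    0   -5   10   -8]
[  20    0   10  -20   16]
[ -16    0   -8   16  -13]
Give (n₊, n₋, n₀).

step 0: pivot -21 → sign −
step 1: pivot -41/21 → sign −
step 2: pivot -5/41 → sign −
step 3: pivot -1/5 → sign −
step 4: row/col 4 already zero → sign 0
signature = (0, 4, 1)

Answer: (0, 4, 1)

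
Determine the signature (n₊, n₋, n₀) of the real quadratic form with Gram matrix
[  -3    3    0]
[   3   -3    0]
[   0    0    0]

Answer: (0, 1, 2)

Derivation:
step 0: pivot -3 → sign −
step 1: row/col 1 already zero → sign 0
step 2: row/col 2 already zero → sign 0
signature = (0, 1, 2)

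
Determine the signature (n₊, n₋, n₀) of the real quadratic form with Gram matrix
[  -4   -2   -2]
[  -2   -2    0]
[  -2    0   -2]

step 0: pivot -4 → sign −
step 1: pivot -1 → sign −
step 2: row/col 2 already zero → sign 0
signature = (0, 2, 1)

Answer: (0, 2, 1)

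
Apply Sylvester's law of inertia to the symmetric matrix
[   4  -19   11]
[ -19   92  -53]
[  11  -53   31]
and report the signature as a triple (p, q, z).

step 0: pivot 4 → sign +
step 1: pivot 7/4 → sign +
step 2: pivot 3/7 → sign +
signature = (3, 0, 0)

Answer: (3, 0, 0)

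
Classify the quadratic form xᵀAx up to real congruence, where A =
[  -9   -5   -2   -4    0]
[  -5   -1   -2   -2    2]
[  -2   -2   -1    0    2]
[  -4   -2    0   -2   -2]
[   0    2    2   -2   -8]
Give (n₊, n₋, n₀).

Answer: (2, 3, 0)

Derivation:
step 0: pivot -9 → sign −
step 1: pivot 16/9 → sign +
step 2: pivot -1 → sign −
step 3: pivot 3/4 → sign +
step 4: pivot -2 → sign −
signature = (2, 3, 0)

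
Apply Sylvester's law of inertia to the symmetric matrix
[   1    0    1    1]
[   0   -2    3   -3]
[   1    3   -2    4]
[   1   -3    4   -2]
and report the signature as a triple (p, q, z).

step 0: pivot 1 → sign +
step 1: pivot -2 → sign −
step 2: pivot 3/2 → sign +
step 3: row/col 3 already zero → sign 0
signature = (2, 1, 1)

Answer: (2, 1, 1)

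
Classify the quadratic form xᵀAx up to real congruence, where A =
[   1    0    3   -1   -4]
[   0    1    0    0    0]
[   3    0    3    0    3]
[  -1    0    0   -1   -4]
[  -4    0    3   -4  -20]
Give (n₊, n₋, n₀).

step 0: pivot 1 → sign +
step 1: pivot 1 → sign +
step 2: pivot -6 → sign −
step 3: pivot -1/2 → sign −
step 4: pivot 2 → sign +
signature = (3, 2, 0)

Answer: (3, 2, 0)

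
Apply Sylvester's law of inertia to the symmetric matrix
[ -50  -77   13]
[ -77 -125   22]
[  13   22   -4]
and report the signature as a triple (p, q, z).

step 0: pivot -50 → sign −
step 1: pivot -321/50 → sign −
step 2: pivot -1/107 → sign −
signature = (0, 3, 0)

Answer: (0, 3, 0)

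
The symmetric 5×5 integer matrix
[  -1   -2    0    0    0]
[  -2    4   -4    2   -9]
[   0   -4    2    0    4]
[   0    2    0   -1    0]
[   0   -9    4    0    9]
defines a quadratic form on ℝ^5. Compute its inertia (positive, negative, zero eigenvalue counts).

Answer: (3, 2, 0)

Derivation:
step 0: pivot -1 → sign −
step 1: pivot 8 → sign +
step 2: pivot -3/2 → sign −
step 3: pivot 2/3 → sign +
step 4: pivot 3/4 → sign +
signature = (3, 2, 0)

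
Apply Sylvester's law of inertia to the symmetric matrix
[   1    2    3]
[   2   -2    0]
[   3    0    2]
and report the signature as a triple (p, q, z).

step 0: pivot 1 → sign +
step 1: pivot -6 → sign −
step 2: pivot -1 → sign −
signature = (1, 2, 0)

Answer: (1, 2, 0)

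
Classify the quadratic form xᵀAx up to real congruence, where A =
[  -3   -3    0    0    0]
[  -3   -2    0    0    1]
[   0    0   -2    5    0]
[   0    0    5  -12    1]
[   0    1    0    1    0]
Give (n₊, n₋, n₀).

Answer: (2, 3, 0)

Derivation:
step 0: pivot -3 → sign −
step 1: pivot 1 → sign +
step 2: pivot -2 → sign −
step 3: pivot 1/2 → sign +
step 4: pivot -3 → sign −
signature = (2, 3, 0)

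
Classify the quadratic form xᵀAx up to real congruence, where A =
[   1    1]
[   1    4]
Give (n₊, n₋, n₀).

Answer: (2, 0, 0)

Derivation:
step 0: pivot 1 → sign +
step 1: pivot 3 → sign +
signature = (2, 0, 0)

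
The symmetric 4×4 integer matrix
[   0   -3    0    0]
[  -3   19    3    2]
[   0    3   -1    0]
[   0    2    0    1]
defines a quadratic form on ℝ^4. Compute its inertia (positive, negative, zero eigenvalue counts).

Answer: (2, 2, 0)

Derivation:
step 0: pivot 19 → sign +
step 1: pivot -9/19 → sign −
step 2: pivot -1 → sign −
step 3: pivot 1 → sign +
signature = (2, 2, 0)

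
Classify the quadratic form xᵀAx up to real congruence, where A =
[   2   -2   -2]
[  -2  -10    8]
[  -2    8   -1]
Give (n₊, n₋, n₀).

step 0: pivot 2 → sign +
step 1: pivot -12 → sign −
step 2: row/col 2 already zero → sign 0
signature = (1, 1, 1)

Answer: (1, 1, 1)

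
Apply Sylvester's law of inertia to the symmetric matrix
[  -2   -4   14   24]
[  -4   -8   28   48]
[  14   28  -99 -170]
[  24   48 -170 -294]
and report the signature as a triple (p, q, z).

Answer: (0, 3, 1)

Derivation:
step 0: pivot -2 → sign −
step 1: pivot -1 → sign −
step 2: pivot -2 → sign −
step 3: row/col 3 already zero → sign 0
signature = (0, 3, 1)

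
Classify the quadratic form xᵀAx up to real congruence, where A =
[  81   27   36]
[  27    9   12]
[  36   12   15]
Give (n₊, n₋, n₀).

step 0: pivot 81 → sign +
step 1: pivot -1 → sign −
step 2: row/col 2 already zero → sign 0
signature = (1, 1, 1)

Answer: (1, 1, 1)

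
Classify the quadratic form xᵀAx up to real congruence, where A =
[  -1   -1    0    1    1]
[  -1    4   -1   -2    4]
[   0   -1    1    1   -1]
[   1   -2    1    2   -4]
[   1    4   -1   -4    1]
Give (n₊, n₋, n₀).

Answer: (3, 2, 0)

Derivation:
step 0: pivot -1 → sign −
step 1: pivot 5 → sign +
step 2: pivot 4/5 → sign +
step 3: pivot 1 → sign +
step 4: pivot -1 → sign −
signature = (3, 2, 0)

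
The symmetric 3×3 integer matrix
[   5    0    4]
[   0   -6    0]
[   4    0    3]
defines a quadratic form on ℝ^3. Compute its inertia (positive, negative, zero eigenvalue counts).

step 0: pivot 5 → sign +
step 1: pivot -6 → sign −
step 2: pivot -1/5 → sign −
signature = (1, 2, 0)

Answer: (1, 2, 0)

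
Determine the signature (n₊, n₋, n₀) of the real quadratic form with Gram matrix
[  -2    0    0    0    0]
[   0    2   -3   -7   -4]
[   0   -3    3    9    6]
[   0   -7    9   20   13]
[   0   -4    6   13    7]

Answer: (1, 4, 0)

Derivation:
step 0: pivot -2 → sign −
step 1: pivot 2 → sign +
step 2: pivot -3/2 → sign −
step 3: pivot -3 → sign −
step 4: pivot -2/3 → sign −
signature = (1, 4, 0)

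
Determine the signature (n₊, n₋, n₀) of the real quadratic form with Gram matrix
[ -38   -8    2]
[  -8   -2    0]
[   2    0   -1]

Answer: (0, 3, 0)

Derivation:
step 0: pivot -38 → sign −
step 1: pivot -6/19 → sign −
step 2: pivot -1/3 → sign −
signature = (0, 3, 0)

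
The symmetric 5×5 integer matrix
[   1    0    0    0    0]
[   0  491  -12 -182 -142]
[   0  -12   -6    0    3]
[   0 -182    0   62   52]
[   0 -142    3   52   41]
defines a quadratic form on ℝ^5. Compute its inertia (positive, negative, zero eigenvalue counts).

Answer: (3, 2, 0)

Derivation:
step 0: pivot 1 → sign +
step 1: pivot 491 → sign +
step 2: pivot -3090/491 → sign −
step 3: pivot -1194/515 → sign −
step 4: pivot 3/398 → sign +
signature = (3, 2, 0)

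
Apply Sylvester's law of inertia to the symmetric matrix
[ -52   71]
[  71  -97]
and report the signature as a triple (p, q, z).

Answer: (0, 2, 0)

Derivation:
step 0: pivot -52 → sign −
step 1: pivot -3/52 → sign −
signature = (0, 2, 0)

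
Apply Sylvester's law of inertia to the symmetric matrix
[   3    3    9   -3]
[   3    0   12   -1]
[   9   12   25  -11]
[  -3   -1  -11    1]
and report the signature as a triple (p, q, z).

Answer: (2, 2, 0)

Derivation:
step 0: pivot 3 → sign +
step 1: pivot -3 → sign −
step 2: pivot 1 → sign +
step 3: pivot -2/3 → sign −
signature = (2, 2, 0)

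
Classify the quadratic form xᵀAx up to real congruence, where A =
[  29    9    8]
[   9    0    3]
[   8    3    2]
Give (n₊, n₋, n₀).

step 0: pivot 29 → sign +
step 1: pivot -81/29 → sign −
step 2: pivot -1/9 → sign −
signature = (1, 2, 0)

Answer: (1, 2, 0)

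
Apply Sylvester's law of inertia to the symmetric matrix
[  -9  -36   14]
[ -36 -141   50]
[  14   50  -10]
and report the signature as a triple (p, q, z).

Answer: (1, 2, 0)

Derivation:
step 0: pivot -9 → sign −
step 1: pivot 3 → sign +
step 2: pivot -2/9 → sign −
signature = (1, 2, 0)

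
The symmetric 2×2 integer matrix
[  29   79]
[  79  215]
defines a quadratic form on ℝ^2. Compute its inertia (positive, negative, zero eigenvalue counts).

Answer: (1, 1, 0)

Derivation:
step 0: pivot 29 → sign +
step 1: pivot -6/29 → sign −
signature = (1, 1, 0)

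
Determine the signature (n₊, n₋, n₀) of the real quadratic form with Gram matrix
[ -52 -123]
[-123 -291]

Answer: (0, 2, 0)

Derivation:
step 0: pivot -52 → sign −
step 1: pivot -3/52 → sign −
signature = (0, 2, 0)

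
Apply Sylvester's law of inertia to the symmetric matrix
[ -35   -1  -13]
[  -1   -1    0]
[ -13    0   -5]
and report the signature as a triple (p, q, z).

Answer: (0, 3, 0)

Derivation:
step 0: pivot -35 → sign −
step 1: pivot -34/35 → sign −
step 2: pivot -1/34 → sign −
signature = (0, 3, 0)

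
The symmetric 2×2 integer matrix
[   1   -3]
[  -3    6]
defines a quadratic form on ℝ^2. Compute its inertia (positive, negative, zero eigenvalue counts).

Answer: (1, 1, 0)

Derivation:
step 0: pivot 1 → sign +
step 1: pivot -3 → sign −
signature = (1, 1, 0)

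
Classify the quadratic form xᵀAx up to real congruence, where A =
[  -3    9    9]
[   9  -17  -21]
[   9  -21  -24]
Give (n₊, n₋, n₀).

Answer: (1, 2, 0)

Derivation:
step 0: pivot -3 → sign −
step 1: pivot 10 → sign +
step 2: pivot -3/5 → sign −
signature = (1, 2, 0)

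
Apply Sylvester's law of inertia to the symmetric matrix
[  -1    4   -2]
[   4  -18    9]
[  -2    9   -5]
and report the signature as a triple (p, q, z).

step 0: pivot -1 → sign −
step 1: pivot -2 → sign −
step 2: pivot -1/2 → sign −
signature = (0, 3, 0)

Answer: (0, 3, 0)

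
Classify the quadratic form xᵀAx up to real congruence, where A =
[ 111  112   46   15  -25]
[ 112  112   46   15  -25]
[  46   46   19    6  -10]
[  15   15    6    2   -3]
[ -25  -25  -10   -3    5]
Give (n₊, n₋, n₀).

Answer: (3, 2, 0)

Derivation:
step 0: pivot 111 → sign +
step 1: pivot -112/111 → sign −
step 2: pivot 3/28 → sign +
step 3: pivot -1/4 → sign −
step 4: pivot 1 → sign +
signature = (3, 2, 0)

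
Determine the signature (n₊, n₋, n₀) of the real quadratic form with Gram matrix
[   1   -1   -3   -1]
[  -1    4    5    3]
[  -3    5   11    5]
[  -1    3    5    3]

Answer: (3, 0, 1)

Derivation:
step 0: pivot 1 → sign +
step 1: pivot 3 → sign +
step 2: pivot 2/3 → sign +
step 3: row/col 3 already zero → sign 0
signature = (3, 0, 1)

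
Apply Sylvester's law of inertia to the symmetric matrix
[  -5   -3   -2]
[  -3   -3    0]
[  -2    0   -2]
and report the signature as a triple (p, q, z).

step 0: pivot -5 → sign −
step 1: pivot -6/5 → sign −
step 2: row/col 2 already zero → sign 0
signature = (0, 2, 1)

Answer: (0, 2, 1)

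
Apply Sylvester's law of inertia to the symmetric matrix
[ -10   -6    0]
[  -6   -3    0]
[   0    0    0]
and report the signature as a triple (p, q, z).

Answer: (1, 1, 1)

Derivation:
step 0: pivot -10 → sign −
step 1: pivot 3/5 → sign +
step 2: row/col 2 already zero → sign 0
signature = (1, 1, 1)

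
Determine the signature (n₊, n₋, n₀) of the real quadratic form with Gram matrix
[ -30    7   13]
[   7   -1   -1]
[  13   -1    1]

Answer: (2, 1, 0)

Derivation:
step 0: pivot -30 → sign −
step 1: pivot 19/30 → sign +
step 2: pivot 2/19 → sign +
signature = (2, 1, 0)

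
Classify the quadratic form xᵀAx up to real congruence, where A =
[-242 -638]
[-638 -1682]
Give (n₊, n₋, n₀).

Answer: (0, 1, 1)

Derivation:
step 0: pivot -242 → sign −
step 1: row/col 1 already zero → sign 0
signature = (0, 1, 1)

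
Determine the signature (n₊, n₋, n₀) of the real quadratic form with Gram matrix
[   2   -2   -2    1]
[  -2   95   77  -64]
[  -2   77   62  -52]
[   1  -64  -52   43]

step 0: pivot 2 → sign +
step 1: pivot 93 → sign +
step 2: pivot -15/31 → sign −
step 3: pivot -1/10 → sign −
signature = (2, 2, 0)

Answer: (2, 2, 0)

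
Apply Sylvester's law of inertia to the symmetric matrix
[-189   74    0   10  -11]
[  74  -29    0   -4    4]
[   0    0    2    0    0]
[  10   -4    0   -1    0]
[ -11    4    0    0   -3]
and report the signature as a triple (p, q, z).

step 0: pivot -189 → sign −
step 1: pivot -5/189 → sign −
step 2: pivot 2 → sign +
step 3: pivot -1/5 → sign −
step 4: pivot 2 → sign +
signature = (2, 3, 0)

Answer: (2, 3, 0)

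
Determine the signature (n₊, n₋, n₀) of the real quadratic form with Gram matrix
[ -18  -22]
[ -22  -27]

Answer: (0, 2, 0)

Derivation:
step 0: pivot -18 → sign −
step 1: pivot -1/9 → sign −
signature = (0, 2, 0)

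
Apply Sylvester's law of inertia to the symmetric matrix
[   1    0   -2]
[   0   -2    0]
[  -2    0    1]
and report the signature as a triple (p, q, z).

Answer: (1, 2, 0)

Derivation:
step 0: pivot 1 → sign +
step 1: pivot -2 → sign −
step 2: pivot -3 → sign −
signature = (1, 2, 0)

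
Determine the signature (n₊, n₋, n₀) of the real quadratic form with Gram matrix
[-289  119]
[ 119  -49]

step 0: pivot -289 → sign −
step 1: row/col 1 already zero → sign 0
signature = (0, 1, 1)

Answer: (0, 1, 1)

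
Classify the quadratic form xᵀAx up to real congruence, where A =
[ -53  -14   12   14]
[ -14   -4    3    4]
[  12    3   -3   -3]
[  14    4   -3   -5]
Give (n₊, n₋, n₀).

step 0: pivot -53 → sign −
step 1: pivot -16/53 → sign −
step 2: pivot -3/16 → sign −
step 3: pivot -1 → sign −
signature = (0, 4, 0)

Answer: (0, 4, 0)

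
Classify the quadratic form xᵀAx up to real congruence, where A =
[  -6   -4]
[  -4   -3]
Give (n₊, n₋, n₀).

Answer: (0, 2, 0)

Derivation:
step 0: pivot -6 → sign −
step 1: pivot -1/3 → sign −
signature = (0, 2, 0)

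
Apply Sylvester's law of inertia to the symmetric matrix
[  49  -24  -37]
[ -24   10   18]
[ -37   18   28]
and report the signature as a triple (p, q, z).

Answer: (2, 1, 0)

Derivation:
step 0: pivot 49 → sign +
step 1: pivot -86/49 → sign −
step 2: pivot 3/43 → sign +
signature = (2, 1, 0)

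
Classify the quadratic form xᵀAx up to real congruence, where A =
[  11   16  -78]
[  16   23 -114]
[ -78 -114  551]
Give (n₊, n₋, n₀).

Answer: (1, 2, 0)

Derivation:
step 0: pivot 11 → sign +
step 1: pivot -3/11 → sign −
step 2: pivot -1 → sign −
signature = (1, 2, 0)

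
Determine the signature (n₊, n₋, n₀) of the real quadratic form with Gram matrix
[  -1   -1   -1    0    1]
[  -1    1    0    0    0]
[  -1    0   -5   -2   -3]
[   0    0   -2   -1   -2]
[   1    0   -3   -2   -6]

Answer: (1, 4, 0)

Derivation:
step 0: pivot -1 → sign −
step 1: pivot 2 → sign +
step 2: pivot -9/2 → sign −
step 3: pivot -1/9 → sign −
step 4: pivot -1 → sign −
signature = (1, 4, 0)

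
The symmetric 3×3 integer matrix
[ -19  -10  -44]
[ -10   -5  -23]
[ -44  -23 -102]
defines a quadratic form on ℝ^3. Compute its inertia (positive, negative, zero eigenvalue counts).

step 0: pivot -19 → sign −
step 1: pivot 5/19 → sign +
step 2: pivot -1/5 → sign −
signature = (1, 2, 0)

Answer: (1, 2, 0)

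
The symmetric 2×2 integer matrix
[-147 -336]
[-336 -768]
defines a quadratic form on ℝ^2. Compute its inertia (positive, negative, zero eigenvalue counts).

step 0: pivot -147 → sign −
step 1: row/col 1 already zero → sign 0
signature = (0, 1, 1)

Answer: (0, 1, 1)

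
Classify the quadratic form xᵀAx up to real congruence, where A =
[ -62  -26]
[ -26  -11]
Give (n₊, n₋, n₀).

step 0: pivot -62 → sign −
step 1: pivot -3/31 → sign −
signature = (0, 2, 0)

Answer: (0, 2, 0)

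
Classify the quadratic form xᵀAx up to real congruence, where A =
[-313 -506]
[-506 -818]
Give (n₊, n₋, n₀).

step 0: pivot -313 → sign −
step 1: pivot 2/313 → sign +
signature = (1, 1, 0)

Answer: (1, 1, 0)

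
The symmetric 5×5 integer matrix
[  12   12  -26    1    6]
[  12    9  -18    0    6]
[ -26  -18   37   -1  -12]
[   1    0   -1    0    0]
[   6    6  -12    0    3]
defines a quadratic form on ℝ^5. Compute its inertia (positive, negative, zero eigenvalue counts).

Answer: (2, 3, 0)

Derivation:
step 0: pivot 12 → sign +
step 1: pivot -3 → sign −
step 2: pivot 2 → sign +
step 3: pivot -7/8 → sign −
step 4: pivot -3/7 → sign −
signature = (2, 3, 0)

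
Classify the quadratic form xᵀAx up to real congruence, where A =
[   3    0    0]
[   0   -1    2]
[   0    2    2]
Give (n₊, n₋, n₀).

step 0: pivot 3 → sign +
step 1: pivot -1 → sign −
step 2: pivot 6 → sign +
signature = (2, 1, 0)

Answer: (2, 1, 0)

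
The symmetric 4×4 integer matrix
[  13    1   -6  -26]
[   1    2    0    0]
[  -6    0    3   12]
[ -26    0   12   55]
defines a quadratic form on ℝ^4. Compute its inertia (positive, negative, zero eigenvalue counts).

Answer: (3, 1, 0)

Derivation:
step 0: pivot 13 → sign +
step 1: pivot 25/13 → sign +
step 2: pivot 3/25 → sign +
step 3: pivot -1 → sign −
signature = (3, 1, 0)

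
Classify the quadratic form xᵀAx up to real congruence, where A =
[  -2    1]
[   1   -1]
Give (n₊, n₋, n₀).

Answer: (0, 2, 0)

Derivation:
step 0: pivot -2 → sign −
step 1: pivot -1/2 → sign −
signature = (0, 2, 0)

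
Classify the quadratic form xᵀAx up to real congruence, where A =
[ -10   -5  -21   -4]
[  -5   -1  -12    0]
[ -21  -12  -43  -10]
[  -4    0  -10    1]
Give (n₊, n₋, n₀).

Answer: (2, 2, 0)

Derivation:
step 0: pivot -10 → sign −
step 1: pivot 3/2 → sign +
step 2: pivot -2/5 → sign −
step 3: pivot 1/3 → sign +
signature = (2, 2, 0)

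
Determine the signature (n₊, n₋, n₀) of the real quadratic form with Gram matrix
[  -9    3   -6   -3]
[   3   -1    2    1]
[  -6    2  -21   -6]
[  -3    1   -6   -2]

Answer: (0, 3, 1)

Derivation:
step 0: pivot -9 → sign −
step 1: pivot -17 → sign −
step 2: pivot -1/17 → sign −
step 3: row/col 3 already zero → sign 0
signature = (0, 3, 1)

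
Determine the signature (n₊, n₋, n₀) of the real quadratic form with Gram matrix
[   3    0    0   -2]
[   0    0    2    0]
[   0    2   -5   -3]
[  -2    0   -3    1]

Answer: (2, 2, 0)

Derivation:
step 0: pivot 3 → sign +
step 1: pivot -5 → sign −
step 2: pivot 4/5 → sign +
step 3: pivot -1/3 → sign −
signature = (2, 2, 0)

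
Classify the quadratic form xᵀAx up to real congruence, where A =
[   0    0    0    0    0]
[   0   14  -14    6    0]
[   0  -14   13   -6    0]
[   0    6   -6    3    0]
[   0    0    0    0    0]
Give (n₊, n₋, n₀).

Answer: (2, 1, 2)

Derivation:
step 0: pivot 14 → sign +
step 1: pivot -1 → sign −
step 2: pivot 3/7 → sign +
step 3: row/col 3 already zero → sign 0
step 4: row/col 4 already zero → sign 0
signature = (2, 1, 2)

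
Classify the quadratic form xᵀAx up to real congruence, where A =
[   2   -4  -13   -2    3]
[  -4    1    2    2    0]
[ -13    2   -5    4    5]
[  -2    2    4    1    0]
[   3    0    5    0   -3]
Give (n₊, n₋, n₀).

step 0: pivot 2 → sign +
step 1: pivot -7 → sign −
step 2: pivot -101/14 → sign −
step 3: pivot 21/101 → sign +
step 4: pivot -2/7 → sign −
signature = (2, 3, 0)

Answer: (2, 3, 0)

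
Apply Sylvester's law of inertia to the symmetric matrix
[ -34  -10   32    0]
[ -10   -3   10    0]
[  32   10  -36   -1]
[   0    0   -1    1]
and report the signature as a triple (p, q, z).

step 0: pivot -34 → sign −
step 1: pivot -1/17 → sign −
step 2: pivot 1 → sign +
step 3: pivot -1 → sign −
signature = (1, 3, 0)

Answer: (1, 3, 0)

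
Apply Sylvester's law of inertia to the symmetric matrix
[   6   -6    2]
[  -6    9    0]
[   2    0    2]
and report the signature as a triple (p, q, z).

step 0: pivot 6 → sign +
step 1: pivot 3 → sign +
step 2: row/col 2 already zero → sign 0
signature = (2, 0, 1)

Answer: (2, 0, 1)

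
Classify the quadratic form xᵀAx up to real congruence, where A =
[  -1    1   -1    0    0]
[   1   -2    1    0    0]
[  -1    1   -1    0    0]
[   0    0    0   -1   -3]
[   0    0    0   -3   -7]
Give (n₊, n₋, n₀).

Answer: (1, 3, 1)

Derivation:
step 0: pivot -1 → sign −
step 1: pivot -1 → sign −
step 2: pivot -1 → sign −
step 3: pivot 2 → sign +
step 4: row/col 4 already zero → sign 0
signature = (1, 3, 1)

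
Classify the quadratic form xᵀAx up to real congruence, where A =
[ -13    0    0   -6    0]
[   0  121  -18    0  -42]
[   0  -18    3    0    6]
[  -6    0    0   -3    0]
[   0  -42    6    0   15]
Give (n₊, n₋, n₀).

step 0: pivot -13 → sign −
step 1: pivot 121 → sign +
step 2: pivot 39/121 → sign +
step 3: pivot -3/13 → sign −
step 4: pivot 3/13 → sign +
signature = (3, 2, 0)

Answer: (3, 2, 0)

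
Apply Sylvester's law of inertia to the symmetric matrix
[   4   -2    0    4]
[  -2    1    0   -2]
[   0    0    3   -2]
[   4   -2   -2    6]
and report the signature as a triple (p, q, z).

step 0: pivot 4 → sign +
step 1: pivot 3 → sign +
step 2: pivot 2/3 → sign +
step 3: row/col 3 already zero → sign 0
signature = (3, 0, 1)

Answer: (3, 0, 1)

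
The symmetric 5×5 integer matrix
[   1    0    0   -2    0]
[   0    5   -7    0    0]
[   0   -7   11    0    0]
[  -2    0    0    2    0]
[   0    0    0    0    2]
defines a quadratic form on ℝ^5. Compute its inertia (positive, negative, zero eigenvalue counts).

step 0: pivot 1 → sign +
step 1: pivot 5 → sign +
step 2: pivot 6/5 → sign +
step 3: pivot -2 → sign −
step 4: pivot 2 → sign +
signature = (4, 1, 0)

Answer: (4, 1, 0)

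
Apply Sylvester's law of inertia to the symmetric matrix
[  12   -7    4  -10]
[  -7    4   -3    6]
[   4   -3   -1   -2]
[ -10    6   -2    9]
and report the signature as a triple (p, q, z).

Answer: (3, 1, 0)

Derivation:
step 0: pivot 12 → sign +
step 1: pivot -1/12 → sign −
step 2: pivot 3 → sign +
step 3: pivot 1 → sign +
signature = (3, 1, 0)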